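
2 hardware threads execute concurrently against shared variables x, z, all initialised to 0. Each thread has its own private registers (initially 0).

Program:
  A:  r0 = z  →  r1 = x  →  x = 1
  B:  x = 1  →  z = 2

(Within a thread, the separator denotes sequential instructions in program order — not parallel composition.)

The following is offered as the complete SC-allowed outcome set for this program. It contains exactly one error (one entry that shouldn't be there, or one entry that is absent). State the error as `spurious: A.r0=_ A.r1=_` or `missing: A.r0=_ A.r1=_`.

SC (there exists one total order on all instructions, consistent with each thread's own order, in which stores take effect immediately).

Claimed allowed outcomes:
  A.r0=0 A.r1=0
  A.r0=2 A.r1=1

missing: A.r0=0 A.r1=1

outcome vector order: (A.r0,A.r1)
SC (3): 00 01 21
SC∖claimed = {01}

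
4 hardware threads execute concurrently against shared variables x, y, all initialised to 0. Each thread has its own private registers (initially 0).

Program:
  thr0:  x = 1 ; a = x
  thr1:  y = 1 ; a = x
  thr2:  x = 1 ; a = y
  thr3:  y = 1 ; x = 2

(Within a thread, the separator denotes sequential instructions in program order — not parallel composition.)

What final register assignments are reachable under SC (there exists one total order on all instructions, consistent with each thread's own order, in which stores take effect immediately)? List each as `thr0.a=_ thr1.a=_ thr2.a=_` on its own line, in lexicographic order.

thr0.a=1 thr1.a=0 thr2.a=1
thr0.a=1 thr1.a=1 thr2.a=0
thr0.a=1 thr1.a=1 thr2.a=1
thr0.a=1 thr1.a=2 thr2.a=0
thr0.a=1 thr1.a=2 thr2.a=1
thr0.a=2 thr1.a=0 thr2.a=1
thr0.a=2 thr1.a=1 thr2.a=0
thr0.a=2 thr1.a=1 thr2.a=1
thr0.a=2 thr1.a=2 thr2.a=0
thr0.a=2 thr1.a=2 thr2.a=1

outcome vector order: (thr0.a,thr1.a,thr2.a)
|SC outcomes| = 10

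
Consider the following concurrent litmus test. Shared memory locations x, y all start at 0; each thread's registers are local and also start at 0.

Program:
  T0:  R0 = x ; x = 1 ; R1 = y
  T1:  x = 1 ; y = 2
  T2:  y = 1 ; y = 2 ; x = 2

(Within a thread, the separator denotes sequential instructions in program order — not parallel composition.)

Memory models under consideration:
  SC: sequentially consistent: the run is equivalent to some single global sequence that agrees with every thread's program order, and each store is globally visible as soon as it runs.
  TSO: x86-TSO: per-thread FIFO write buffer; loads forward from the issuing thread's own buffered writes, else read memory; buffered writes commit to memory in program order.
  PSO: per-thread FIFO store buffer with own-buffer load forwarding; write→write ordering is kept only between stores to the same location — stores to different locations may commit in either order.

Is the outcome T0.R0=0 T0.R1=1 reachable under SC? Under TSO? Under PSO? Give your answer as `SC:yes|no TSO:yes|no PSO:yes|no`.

SC:yes TSO:yes PSO:yes

outcome vector order: (T0.R0,T0.R1)
[SC] allowed = {(0,0) (0,1) (0,2) (1,0) (1,1) (1,2) (2,2)}
[TSO] allowed = {(0,0) (0,1) (0,2) (1,0) (1,1) (1,2) (2,2)}
[PSO] allowed = {(0,0) (0,1) (0,2) (1,0) (1,1) (1,2) (2,0) (2,1) (2,2)}
target (0,1) ∈ {SC,TSO,PSO}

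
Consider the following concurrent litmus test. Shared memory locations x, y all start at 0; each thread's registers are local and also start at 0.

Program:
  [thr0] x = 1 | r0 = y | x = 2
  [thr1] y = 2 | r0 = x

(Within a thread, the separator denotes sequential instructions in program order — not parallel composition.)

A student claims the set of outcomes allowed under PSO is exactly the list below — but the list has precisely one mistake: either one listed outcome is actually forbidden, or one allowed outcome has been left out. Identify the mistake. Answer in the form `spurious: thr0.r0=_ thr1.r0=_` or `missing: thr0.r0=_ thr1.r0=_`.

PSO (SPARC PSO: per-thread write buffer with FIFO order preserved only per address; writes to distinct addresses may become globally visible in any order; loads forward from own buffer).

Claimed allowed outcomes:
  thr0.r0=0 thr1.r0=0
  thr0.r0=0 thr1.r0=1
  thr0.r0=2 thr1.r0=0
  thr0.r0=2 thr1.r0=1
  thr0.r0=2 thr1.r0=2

outcome vector order: (thr0.r0,thr1.r0)
PSO: 6 outcomes — {(0,0) (0,1) (0,2) (2,0) (2,1) (2,2)}
PSO∖claimed = {(0,2)}

missing: thr0.r0=0 thr1.r0=2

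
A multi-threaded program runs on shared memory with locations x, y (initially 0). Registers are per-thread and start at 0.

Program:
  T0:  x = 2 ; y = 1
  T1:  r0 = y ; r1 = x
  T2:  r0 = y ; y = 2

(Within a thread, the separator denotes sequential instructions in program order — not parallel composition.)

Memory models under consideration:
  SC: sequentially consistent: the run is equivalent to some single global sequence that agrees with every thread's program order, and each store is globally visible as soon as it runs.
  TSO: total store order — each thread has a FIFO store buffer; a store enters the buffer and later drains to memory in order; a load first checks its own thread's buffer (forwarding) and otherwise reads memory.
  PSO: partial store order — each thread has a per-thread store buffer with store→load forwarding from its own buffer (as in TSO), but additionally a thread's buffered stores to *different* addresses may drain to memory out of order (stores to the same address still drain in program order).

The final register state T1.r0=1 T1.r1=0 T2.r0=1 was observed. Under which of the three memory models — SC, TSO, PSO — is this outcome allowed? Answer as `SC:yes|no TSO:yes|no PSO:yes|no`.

SC:no TSO:no PSO:yes

outcome vector order: (T1.r0,T1.r1,T2.r0)
SC: 9 outcomes — {<0 0 0> <0 0 1> <0 2 0> <0 2 1> <1 2 0> <1 2 1> <2 0 0> <2 2 0> <2 2 1>}
TSO: 9 outcomes — {<0 0 0> <0 0 1> <0 2 0> <0 2 1> <1 2 0> <1 2 1> <2 0 0> <2 2 0> <2 2 1>}
PSO: 12 outcomes — {<0 0 0> <0 0 1> <0 2 0> <0 2 1> <1 0 0> <1 0 1> <1 2 0> <1 2 1> <2 0 0> <2 0 1> <2 2 0> <2 2 1>}
target <1 0 1> ∈ {PSO}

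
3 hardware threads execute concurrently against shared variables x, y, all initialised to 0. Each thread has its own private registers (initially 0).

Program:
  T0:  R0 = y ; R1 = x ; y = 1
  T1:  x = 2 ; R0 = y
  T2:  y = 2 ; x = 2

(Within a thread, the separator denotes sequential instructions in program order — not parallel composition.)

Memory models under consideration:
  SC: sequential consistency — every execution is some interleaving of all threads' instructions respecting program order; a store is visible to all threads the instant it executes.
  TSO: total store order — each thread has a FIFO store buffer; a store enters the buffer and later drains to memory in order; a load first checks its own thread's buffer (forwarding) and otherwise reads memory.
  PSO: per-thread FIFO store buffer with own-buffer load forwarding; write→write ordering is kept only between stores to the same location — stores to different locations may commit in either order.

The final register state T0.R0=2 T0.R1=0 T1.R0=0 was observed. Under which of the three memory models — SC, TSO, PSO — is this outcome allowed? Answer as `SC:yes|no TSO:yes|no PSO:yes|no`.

SC:no TSO:yes PSO:yes

outcome vector order: (T0.R0,T0.R1,T1.R0)
under SC → (0,0,0), (0,0,1), (0,0,2), (0,2,0), (0,2,1), (0,2,2), (2,0,1), (2,0,2), (2,2,0), (2,2,1), (2,2,2)
under TSO → (0,0,0), (0,0,1), (0,0,2), (0,2,0), (0,2,1), (0,2,2), (2,0,0), (2,0,1), (2,0,2), (2,2,0), (2,2,1), (2,2,2)
under PSO → (0,0,0), (0,0,1), (0,0,2), (0,2,0), (0,2,1), (0,2,2), (2,0,0), (2,0,1), (2,0,2), (2,2,0), (2,2,1), (2,2,2)
target (2,0,0) ∈ {TSO,PSO}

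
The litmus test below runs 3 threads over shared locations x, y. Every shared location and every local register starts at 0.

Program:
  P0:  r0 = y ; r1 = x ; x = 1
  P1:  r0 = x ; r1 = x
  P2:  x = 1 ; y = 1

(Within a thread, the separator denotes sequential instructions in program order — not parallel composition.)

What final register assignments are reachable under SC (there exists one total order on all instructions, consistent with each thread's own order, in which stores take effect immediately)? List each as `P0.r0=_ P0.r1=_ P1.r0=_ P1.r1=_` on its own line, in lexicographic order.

P0.r0=0 P0.r1=0 P1.r0=0 P1.r1=0
P0.r0=0 P0.r1=0 P1.r0=0 P1.r1=1
P0.r0=0 P0.r1=0 P1.r0=1 P1.r1=1
P0.r0=0 P0.r1=1 P1.r0=0 P1.r1=0
P0.r0=0 P0.r1=1 P1.r0=0 P1.r1=1
P0.r0=0 P0.r1=1 P1.r0=1 P1.r1=1
P0.r0=1 P0.r1=1 P1.r0=0 P1.r1=0
P0.r0=1 P0.r1=1 P1.r0=0 P1.r1=1
P0.r0=1 P0.r1=1 P1.r0=1 P1.r1=1

outcome vector order: (P0.r0,P0.r1,P1.r0,P1.r1)
|SC outcomes| = 9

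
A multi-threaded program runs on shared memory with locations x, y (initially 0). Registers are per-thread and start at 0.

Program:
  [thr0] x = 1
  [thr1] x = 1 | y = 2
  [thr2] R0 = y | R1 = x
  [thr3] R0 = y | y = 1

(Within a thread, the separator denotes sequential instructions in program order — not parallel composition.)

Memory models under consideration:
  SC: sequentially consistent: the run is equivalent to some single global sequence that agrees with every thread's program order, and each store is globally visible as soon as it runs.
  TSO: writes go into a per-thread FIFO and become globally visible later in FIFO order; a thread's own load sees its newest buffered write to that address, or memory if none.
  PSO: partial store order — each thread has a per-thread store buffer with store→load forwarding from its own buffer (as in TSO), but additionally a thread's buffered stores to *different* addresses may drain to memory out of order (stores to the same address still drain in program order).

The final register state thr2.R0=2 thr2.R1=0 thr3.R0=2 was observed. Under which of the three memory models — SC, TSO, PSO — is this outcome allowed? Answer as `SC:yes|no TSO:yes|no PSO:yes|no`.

outcome vector order: (thr2.R0,thr2.R1,thr3.R0)
SC: 9 outcomes — {<0 0 0>, <0 0 2>, <0 1 0>, <0 1 2>, <1 0 0>, <1 1 0>, <1 1 2>, <2 1 0>, <2 1 2>}
TSO: 9 outcomes — {<0 0 0>, <0 0 2>, <0 1 0>, <0 1 2>, <1 0 0>, <1 1 0>, <1 1 2>, <2 1 0>, <2 1 2>}
PSO: 12 outcomes — {<0 0 0>, <0 0 2>, <0 1 0>, <0 1 2>, <1 0 0>, <1 0 2>, <1 1 0>, <1 1 2>, <2 0 0>, <2 0 2>, <2 1 0>, <2 1 2>}
target <2 0 2> ∈ {PSO}

SC:no TSO:no PSO:yes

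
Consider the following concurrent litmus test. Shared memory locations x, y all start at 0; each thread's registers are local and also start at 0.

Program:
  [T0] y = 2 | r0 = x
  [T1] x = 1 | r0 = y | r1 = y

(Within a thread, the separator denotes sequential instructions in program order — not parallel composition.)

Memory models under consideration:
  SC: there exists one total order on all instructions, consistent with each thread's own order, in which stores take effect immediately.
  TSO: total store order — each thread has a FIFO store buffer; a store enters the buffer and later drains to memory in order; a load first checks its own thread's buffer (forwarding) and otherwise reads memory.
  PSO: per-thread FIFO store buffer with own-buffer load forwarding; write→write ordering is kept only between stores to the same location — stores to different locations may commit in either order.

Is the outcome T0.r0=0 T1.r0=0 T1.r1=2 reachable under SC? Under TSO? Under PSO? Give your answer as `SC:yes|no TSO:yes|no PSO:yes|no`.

SC:no TSO:yes PSO:yes

outcome vector order: (T0.r0,T1.r0,T1.r1)
[SC] allowed = {(0,2,2); (1,0,0); (1,0,2); (1,2,2)}
[TSO] allowed = {(0,0,0); (0,0,2); (0,2,2); (1,0,0); (1,0,2); (1,2,2)}
[PSO] allowed = {(0,0,0); (0,0,2); (0,2,2); (1,0,0); (1,0,2); (1,2,2)}
target (0,0,2) ∈ {TSO,PSO}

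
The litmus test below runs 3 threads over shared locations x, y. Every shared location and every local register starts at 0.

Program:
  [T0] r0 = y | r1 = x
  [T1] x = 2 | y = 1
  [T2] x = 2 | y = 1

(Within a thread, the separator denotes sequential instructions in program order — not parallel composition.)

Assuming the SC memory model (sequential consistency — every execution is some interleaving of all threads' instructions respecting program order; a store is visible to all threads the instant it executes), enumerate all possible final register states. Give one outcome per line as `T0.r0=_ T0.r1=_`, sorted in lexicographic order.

T0.r0=0 T0.r1=0
T0.r0=0 T0.r1=2
T0.r0=1 T0.r1=2

outcome vector order: (T0.r0,T0.r1)
|SC outcomes| = 3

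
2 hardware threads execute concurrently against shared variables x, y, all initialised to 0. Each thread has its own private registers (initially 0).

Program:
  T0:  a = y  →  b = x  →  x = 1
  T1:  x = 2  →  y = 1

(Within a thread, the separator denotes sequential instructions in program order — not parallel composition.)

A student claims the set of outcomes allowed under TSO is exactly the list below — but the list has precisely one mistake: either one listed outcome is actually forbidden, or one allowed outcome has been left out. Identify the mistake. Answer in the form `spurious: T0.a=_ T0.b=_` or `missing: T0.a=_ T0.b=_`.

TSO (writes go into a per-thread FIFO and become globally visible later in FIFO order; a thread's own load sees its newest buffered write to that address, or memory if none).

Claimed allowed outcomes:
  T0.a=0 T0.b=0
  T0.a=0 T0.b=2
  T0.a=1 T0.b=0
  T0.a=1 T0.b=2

spurious: T0.a=1 T0.b=0

outcome vector order: (T0.a,T0.b)
TSO: 3 outcomes — {00; 02; 12}
claimed∖TSO = {10}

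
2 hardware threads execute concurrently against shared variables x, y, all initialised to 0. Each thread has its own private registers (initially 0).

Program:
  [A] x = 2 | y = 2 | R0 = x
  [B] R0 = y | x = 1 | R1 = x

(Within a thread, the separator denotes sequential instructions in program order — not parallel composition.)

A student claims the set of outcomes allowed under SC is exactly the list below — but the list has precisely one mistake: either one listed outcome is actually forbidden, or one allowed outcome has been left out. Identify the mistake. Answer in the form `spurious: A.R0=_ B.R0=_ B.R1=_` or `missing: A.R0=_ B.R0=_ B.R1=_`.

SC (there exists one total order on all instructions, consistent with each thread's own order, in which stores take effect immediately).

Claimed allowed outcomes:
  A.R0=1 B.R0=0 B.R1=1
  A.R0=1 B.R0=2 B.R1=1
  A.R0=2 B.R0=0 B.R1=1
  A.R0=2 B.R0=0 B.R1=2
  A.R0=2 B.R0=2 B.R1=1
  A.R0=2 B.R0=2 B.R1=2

outcome vector order: (A.R0,B.R0,B.R1)
[SC] allowed = {1/0/1; 1/2/1; 2/0/1; 2/0/2; 2/2/1}
claimed∖SC = {2/2/2}

spurious: A.R0=2 B.R0=2 B.R1=2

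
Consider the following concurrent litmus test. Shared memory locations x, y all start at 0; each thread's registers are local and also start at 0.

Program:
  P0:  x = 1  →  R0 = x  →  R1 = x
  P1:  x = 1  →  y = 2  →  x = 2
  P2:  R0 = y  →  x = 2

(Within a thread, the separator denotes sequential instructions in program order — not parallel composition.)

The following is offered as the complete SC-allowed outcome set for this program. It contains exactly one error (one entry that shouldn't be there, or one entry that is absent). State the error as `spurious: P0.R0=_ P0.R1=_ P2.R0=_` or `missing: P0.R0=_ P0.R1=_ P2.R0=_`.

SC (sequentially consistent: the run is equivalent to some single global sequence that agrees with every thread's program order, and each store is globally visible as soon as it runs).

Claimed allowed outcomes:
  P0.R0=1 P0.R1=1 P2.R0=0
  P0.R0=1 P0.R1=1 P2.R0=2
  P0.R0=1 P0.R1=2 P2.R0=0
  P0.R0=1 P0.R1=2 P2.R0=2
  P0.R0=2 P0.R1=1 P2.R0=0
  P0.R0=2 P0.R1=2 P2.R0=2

outcome vector order: (P0.R0,P0.R1,P2.R0)
under SC → <1 1 0> <1 1 2> <1 2 0> <1 2 2> <2 1 0> <2 2 0> <2 2 2>
SC∖claimed = {<2 2 0>}

missing: P0.R0=2 P0.R1=2 P2.R0=0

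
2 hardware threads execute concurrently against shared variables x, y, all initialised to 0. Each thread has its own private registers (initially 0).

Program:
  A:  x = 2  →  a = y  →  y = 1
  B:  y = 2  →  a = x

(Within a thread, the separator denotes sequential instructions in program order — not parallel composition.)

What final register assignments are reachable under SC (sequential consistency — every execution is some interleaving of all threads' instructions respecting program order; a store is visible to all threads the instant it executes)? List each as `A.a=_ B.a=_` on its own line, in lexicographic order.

outcome vector order: (A.a,B.a)
|SC outcomes| = 3

A.a=0 B.a=2
A.a=2 B.a=0
A.a=2 B.a=2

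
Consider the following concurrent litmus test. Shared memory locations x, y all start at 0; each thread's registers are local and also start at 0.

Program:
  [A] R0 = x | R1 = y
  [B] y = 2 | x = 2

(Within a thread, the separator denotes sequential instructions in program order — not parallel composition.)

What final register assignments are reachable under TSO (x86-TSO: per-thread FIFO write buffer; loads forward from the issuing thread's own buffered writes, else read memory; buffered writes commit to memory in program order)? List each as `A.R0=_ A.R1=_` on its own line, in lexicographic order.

outcome vector order: (A.R0,A.R1)
|TSO outcomes| = 3

A.R0=0 A.R1=0
A.R0=0 A.R1=2
A.R0=2 A.R1=2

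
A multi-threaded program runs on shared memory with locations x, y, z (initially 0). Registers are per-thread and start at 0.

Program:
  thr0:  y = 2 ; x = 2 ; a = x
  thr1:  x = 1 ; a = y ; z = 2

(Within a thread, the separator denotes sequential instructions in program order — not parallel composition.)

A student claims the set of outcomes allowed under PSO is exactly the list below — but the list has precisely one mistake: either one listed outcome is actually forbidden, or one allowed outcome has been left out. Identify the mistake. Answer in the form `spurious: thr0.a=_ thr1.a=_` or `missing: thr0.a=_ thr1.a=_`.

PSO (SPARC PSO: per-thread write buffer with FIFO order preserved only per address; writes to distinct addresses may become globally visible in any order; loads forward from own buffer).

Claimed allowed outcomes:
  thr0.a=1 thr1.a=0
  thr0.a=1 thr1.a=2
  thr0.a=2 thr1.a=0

missing: thr0.a=2 thr1.a=2

outcome vector order: (thr0.a,thr1.a)
under PSO → 10; 12; 20; 22
PSO∖claimed = {22}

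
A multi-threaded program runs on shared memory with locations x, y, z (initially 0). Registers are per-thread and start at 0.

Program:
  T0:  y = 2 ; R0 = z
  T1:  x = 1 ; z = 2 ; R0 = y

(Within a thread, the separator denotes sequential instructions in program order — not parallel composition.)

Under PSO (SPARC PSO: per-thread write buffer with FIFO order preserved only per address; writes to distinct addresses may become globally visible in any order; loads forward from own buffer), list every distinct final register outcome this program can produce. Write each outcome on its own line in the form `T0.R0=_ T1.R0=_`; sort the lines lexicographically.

outcome vector order: (T0.R0,T1.R0)
|PSO outcomes| = 4

T0.R0=0 T1.R0=0
T0.R0=0 T1.R0=2
T0.R0=2 T1.R0=0
T0.R0=2 T1.R0=2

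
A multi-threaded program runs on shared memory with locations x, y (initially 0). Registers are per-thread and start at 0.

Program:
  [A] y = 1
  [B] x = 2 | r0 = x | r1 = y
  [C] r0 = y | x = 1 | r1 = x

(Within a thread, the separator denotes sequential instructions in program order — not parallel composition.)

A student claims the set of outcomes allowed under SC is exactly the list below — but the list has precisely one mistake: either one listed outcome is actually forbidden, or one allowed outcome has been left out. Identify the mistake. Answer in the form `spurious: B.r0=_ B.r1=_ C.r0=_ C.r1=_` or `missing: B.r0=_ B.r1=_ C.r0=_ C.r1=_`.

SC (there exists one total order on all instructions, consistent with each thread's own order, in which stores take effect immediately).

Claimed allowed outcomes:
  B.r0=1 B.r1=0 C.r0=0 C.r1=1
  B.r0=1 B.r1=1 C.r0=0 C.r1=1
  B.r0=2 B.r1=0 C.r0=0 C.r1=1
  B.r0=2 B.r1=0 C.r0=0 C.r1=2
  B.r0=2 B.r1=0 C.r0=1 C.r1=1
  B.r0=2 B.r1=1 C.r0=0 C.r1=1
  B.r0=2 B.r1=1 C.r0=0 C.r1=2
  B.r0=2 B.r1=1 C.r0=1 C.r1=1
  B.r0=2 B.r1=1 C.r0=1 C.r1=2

outcome vector order: (B.r0,B.r1,C.r0,C.r1)
SC: 10 outcomes — {1/0/0/1, 1/1/0/1, 1/1/1/1, 2/0/0/1, 2/0/0/2, 2/0/1/1, 2/1/0/1, 2/1/0/2, 2/1/1/1, 2/1/1/2}
SC∖claimed = {1/1/1/1}

missing: B.r0=1 B.r1=1 C.r0=1 C.r1=1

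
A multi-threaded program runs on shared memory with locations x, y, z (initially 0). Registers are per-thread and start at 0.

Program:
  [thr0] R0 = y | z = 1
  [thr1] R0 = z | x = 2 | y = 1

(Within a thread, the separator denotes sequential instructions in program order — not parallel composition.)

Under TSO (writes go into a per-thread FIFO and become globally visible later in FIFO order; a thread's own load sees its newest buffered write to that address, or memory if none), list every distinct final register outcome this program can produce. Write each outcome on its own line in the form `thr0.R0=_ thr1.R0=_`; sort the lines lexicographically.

thr0.R0=0 thr1.R0=0
thr0.R0=0 thr1.R0=1
thr0.R0=1 thr1.R0=0

outcome vector order: (thr0.R0,thr1.R0)
|TSO outcomes| = 3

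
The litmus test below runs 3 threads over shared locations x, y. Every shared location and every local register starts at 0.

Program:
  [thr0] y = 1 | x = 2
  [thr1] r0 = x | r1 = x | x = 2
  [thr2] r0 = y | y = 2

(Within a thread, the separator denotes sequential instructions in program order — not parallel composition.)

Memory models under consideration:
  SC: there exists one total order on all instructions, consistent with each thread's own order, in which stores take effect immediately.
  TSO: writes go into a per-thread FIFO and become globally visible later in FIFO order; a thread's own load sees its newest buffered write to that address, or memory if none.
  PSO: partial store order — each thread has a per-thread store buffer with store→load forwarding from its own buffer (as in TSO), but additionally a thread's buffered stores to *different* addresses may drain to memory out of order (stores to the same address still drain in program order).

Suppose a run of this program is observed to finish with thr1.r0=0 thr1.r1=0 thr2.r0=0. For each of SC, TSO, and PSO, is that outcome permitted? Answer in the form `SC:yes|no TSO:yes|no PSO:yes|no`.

outcome vector order: (thr1.r0,thr1.r1,thr2.r0)
SC (6): 0/0/0; 0/0/1; 0/2/0; 0/2/1; 2/2/0; 2/2/1
TSO (6): 0/0/0; 0/0/1; 0/2/0; 0/2/1; 2/2/0; 2/2/1
PSO (6): 0/0/0; 0/0/1; 0/2/0; 0/2/1; 2/2/0; 2/2/1
target 0/0/0 ∈ {SC,TSO,PSO}

SC:yes TSO:yes PSO:yes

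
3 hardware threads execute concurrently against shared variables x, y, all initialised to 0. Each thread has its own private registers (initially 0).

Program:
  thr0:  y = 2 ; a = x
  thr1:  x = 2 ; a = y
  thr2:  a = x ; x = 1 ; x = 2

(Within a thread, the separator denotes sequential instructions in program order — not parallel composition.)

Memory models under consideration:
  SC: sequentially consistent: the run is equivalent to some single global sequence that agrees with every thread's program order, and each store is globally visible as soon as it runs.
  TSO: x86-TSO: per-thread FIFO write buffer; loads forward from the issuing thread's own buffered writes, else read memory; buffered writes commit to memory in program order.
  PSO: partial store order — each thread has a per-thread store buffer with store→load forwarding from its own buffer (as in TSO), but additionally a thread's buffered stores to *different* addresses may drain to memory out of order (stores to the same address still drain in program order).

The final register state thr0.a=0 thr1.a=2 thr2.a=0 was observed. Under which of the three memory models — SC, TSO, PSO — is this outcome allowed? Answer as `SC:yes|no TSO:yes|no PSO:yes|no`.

outcome vector order: (thr0.a,thr1.a,thr2.a)
SC: 10 outcomes — {020, 022, 100, 102, 120, 122, 200, 202, 220, 222}
TSO: 12 outcomes — {000, 002, 020, 022, 100, 102, 120, 122, 200, 202, 220, 222}
PSO: 12 outcomes — {000, 002, 020, 022, 100, 102, 120, 122, 200, 202, 220, 222}
target 020 ∈ {SC,TSO,PSO}

SC:yes TSO:yes PSO:yes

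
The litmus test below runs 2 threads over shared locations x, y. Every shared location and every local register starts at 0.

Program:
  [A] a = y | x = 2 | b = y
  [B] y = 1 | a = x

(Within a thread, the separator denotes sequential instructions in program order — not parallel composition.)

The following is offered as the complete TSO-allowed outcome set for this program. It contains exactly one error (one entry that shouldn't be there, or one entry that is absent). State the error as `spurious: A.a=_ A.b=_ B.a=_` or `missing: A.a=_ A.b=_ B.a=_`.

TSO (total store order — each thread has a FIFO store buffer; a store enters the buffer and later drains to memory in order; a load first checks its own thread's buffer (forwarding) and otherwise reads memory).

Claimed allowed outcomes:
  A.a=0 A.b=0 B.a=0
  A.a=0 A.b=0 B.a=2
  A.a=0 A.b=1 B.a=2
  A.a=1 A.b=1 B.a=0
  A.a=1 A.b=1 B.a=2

outcome vector order: (A.a,A.b,B.a)
[TSO] allowed = {<0 0 0>, <0 0 2>, <0 1 0>, <0 1 2>, <1 1 0>, <1 1 2>}
TSO∖claimed = {<0 1 0>}

missing: A.a=0 A.b=1 B.a=0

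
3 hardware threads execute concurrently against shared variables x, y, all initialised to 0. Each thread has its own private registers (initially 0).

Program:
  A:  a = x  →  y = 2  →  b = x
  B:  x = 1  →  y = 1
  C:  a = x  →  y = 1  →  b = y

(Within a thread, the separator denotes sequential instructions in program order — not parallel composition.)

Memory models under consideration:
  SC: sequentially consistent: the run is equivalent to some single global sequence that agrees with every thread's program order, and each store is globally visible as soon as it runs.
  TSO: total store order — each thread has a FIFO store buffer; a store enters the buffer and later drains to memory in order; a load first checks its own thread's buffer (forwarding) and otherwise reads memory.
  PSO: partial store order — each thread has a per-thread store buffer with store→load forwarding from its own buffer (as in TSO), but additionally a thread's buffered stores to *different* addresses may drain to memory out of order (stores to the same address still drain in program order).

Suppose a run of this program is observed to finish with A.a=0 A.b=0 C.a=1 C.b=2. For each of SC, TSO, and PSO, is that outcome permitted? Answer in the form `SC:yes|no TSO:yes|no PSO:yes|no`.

SC:no TSO:yes PSO:yes

outcome vector order: (A.a,A.b,C.a,C.b)
SC (11): 0/0/0/1; 0/0/0/2; 0/0/1/1; 0/1/0/1; 0/1/0/2; 0/1/1/1; 0/1/1/2; 1/1/0/1; 1/1/0/2; 1/1/1/1; 1/1/1/2
TSO (12): 0/0/0/1; 0/0/0/2; 0/0/1/1; 0/0/1/2; 0/1/0/1; 0/1/0/2; 0/1/1/1; 0/1/1/2; 1/1/0/1; 1/1/0/2; 1/1/1/1; 1/1/1/2
PSO (12): 0/0/0/1; 0/0/0/2; 0/0/1/1; 0/0/1/2; 0/1/0/1; 0/1/0/2; 0/1/1/1; 0/1/1/2; 1/1/0/1; 1/1/0/2; 1/1/1/1; 1/1/1/2
target 0/0/1/2 ∈ {TSO,PSO}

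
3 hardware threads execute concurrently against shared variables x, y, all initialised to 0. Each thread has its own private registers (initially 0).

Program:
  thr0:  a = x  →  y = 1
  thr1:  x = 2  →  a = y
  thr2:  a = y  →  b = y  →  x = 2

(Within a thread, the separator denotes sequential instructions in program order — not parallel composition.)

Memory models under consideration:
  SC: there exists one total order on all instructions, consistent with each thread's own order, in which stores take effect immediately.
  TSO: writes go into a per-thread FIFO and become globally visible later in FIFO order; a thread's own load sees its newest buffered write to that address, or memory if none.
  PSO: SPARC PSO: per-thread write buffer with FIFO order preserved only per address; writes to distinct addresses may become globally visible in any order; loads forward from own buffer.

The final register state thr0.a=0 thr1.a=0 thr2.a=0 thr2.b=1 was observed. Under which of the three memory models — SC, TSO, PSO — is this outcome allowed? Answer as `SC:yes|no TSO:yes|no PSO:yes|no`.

outcome vector order: (thr0.a,thr1.a,thr2.a,thr2.b)
under SC → 0000; 0001; 0011; 0100; 0101; 0111; 2000; 2001; 2011; 2100; 2101; 2111
under TSO → 0000; 0001; 0011; 0100; 0101; 0111; 2000; 2001; 2011; 2100; 2101; 2111
under PSO → 0000; 0001; 0011; 0100; 0101; 0111; 2000; 2001; 2011; 2100; 2101; 2111
target 0001 ∈ {SC,TSO,PSO}

SC:yes TSO:yes PSO:yes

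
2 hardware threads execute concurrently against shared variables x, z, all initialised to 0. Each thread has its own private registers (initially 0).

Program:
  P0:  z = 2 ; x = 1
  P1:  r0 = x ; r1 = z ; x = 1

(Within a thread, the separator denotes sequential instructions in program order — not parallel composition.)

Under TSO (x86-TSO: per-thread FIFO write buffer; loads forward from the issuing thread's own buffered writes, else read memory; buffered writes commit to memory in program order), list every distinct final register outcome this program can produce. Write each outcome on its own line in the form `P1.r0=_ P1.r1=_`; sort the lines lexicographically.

P1.r0=0 P1.r1=0
P1.r0=0 P1.r1=2
P1.r0=1 P1.r1=2

outcome vector order: (P1.r0,P1.r1)
|TSO outcomes| = 3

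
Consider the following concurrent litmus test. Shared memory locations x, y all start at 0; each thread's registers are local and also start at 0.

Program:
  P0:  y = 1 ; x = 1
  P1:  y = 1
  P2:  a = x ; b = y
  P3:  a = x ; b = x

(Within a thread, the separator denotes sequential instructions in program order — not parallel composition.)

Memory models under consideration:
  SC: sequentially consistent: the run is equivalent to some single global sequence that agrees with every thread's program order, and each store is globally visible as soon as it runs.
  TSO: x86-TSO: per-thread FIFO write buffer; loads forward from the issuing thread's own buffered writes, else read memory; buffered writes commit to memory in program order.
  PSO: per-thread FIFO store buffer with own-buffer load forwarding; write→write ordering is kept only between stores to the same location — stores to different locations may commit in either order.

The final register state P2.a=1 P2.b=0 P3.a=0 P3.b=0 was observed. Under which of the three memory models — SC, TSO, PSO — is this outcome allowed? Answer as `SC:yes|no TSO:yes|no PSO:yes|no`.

SC:no TSO:no PSO:yes

outcome vector order: (P2.a,P2.b,P3.a,P3.b)
SC: 9 outcomes — {0000, 0001, 0011, 0100, 0101, 0111, 1100, 1101, 1111}
TSO: 9 outcomes — {0000, 0001, 0011, 0100, 0101, 0111, 1100, 1101, 1111}
PSO: 12 outcomes — {0000, 0001, 0011, 0100, 0101, 0111, 1000, 1001, 1011, 1100, 1101, 1111}
target 1000 ∈ {PSO}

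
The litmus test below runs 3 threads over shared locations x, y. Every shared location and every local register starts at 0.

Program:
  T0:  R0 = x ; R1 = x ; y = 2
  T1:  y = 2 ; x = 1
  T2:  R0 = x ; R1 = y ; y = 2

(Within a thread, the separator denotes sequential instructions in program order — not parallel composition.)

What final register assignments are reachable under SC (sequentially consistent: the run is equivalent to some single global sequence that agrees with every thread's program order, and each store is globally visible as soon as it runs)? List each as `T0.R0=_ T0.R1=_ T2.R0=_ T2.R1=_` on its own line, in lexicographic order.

T0.R0=0 T0.R1=0 T2.R0=0 T2.R1=0
T0.R0=0 T0.R1=0 T2.R0=0 T2.R1=2
T0.R0=0 T0.R1=0 T2.R0=1 T2.R1=2
T0.R0=0 T0.R1=1 T2.R0=0 T2.R1=0
T0.R0=0 T0.R1=1 T2.R0=0 T2.R1=2
T0.R0=0 T0.R1=1 T2.R0=1 T2.R1=2
T0.R0=1 T0.R1=1 T2.R0=0 T2.R1=0
T0.R0=1 T0.R1=1 T2.R0=0 T2.R1=2
T0.R0=1 T0.R1=1 T2.R0=1 T2.R1=2

outcome vector order: (T0.R0,T0.R1,T2.R0,T2.R1)
|SC outcomes| = 9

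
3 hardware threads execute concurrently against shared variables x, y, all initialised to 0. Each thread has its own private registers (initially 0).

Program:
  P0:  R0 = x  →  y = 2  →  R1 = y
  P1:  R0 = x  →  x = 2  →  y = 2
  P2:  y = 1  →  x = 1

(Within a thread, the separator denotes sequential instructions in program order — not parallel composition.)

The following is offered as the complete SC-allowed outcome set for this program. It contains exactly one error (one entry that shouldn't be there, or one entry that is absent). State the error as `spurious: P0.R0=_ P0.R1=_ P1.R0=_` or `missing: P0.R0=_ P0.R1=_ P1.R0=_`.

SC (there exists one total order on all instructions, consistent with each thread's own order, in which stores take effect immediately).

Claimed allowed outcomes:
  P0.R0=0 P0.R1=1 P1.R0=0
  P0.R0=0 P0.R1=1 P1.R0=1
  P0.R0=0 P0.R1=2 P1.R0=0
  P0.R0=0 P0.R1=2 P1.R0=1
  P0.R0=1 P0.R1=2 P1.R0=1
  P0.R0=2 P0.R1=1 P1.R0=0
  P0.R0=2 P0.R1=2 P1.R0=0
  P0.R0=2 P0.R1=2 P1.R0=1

missing: P0.R0=1 P0.R1=2 P1.R0=0

outcome vector order: (P0.R0,P0.R1,P1.R0)
SC: 9 outcomes — {(0,1,0) (0,1,1) (0,2,0) (0,2,1) (1,2,0) (1,2,1) (2,1,0) (2,2,0) (2,2,1)}
SC∖claimed = {(1,2,0)}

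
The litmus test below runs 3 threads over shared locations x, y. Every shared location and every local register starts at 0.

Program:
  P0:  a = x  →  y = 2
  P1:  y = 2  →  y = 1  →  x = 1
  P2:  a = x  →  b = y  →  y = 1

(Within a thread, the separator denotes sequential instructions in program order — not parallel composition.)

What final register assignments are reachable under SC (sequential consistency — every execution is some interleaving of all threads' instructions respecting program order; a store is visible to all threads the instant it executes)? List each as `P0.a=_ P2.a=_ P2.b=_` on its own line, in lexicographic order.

P0.a=0 P2.a=0 P2.b=0
P0.a=0 P2.a=0 P2.b=1
P0.a=0 P2.a=0 P2.b=2
P0.a=0 P2.a=1 P2.b=1
P0.a=0 P2.a=1 P2.b=2
P0.a=1 P2.a=0 P2.b=0
P0.a=1 P2.a=0 P2.b=1
P0.a=1 P2.a=0 P2.b=2
P0.a=1 P2.a=1 P2.b=1
P0.a=1 P2.a=1 P2.b=2

outcome vector order: (P0.a,P2.a,P2.b)
|SC outcomes| = 10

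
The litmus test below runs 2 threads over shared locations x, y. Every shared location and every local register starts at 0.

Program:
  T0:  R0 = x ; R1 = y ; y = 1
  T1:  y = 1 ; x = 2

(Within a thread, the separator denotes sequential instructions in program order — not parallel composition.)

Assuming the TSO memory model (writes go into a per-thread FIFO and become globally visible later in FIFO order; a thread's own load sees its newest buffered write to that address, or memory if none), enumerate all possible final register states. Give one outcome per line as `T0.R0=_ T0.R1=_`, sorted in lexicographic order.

outcome vector order: (T0.R0,T0.R1)
|TSO outcomes| = 3

T0.R0=0 T0.R1=0
T0.R0=0 T0.R1=1
T0.R0=2 T0.R1=1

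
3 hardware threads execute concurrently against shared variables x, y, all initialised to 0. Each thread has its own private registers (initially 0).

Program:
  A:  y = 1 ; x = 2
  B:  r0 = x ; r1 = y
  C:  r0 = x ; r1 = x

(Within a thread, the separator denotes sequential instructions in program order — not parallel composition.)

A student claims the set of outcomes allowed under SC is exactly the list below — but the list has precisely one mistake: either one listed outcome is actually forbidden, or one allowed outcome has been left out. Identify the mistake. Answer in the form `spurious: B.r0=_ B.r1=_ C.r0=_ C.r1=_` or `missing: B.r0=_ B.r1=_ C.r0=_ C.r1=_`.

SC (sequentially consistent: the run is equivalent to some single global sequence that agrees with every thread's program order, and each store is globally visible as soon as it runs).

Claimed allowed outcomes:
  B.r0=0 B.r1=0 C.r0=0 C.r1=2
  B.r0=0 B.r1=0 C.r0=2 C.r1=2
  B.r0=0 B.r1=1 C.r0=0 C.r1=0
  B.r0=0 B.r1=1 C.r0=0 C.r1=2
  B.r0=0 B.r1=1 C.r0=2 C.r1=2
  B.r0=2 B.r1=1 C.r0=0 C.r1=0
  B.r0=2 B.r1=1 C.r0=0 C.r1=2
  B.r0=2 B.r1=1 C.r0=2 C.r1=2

missing: B.r0=0 B.r1=0 C.r0=0 C.r1=0

outcome vector order: (B.r0,B.r1,C.r0,C.r1)
under SC → (0,0,0,0); (0,0,0,2); (0,0,2,2); (0,1,0,0); (0,1,0,2); (0,1,2,2); (2,1,0,0); (2,1,0,2); (2,1,2,2)
SC∖claimed = {(0,0,0,0)}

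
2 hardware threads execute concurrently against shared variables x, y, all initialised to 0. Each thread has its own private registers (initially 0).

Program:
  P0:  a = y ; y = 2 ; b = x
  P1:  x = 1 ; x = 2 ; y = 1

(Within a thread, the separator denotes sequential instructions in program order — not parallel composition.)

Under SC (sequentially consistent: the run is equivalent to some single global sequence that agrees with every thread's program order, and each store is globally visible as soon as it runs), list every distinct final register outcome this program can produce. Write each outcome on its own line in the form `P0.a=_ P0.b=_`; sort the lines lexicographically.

P0.a=0 P0.b=0
P0.a=0 P0.b=1
P0.a=0 P0.b=2
P0.a=1 P0.b=2

outcome vector order: (P0.a,P0.b)
|SC outcomes| = 4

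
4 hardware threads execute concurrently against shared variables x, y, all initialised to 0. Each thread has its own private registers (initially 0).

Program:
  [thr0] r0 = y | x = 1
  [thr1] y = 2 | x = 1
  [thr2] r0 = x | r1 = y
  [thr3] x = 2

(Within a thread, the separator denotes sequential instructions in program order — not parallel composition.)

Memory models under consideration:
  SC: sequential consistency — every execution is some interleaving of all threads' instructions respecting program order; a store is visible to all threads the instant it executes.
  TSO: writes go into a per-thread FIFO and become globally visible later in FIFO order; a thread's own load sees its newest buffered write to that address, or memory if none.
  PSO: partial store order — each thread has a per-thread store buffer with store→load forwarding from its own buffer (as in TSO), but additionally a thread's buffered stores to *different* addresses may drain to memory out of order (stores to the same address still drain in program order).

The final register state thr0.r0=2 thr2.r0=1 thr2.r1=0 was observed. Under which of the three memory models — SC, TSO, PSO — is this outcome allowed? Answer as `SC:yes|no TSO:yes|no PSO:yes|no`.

SC:no TSO:no PSO:yes

outcome vector order: (thr0.r0,thr2.r0,thr2.r1)
under SC → (0,0,0) (0,0,2) (0,1,0) (0,1,2) (0,2,0) (0,2,2) (2,0,0) (2,0,2) (2,1,2) (2,2,0) (2,2,2)
under TSO → (0,0,0) (0,0,2) (0,1,0) (0,1,2) (0,2,0) (0,2,2) (2,0,0) (2,0,2) (2,1,2) (2,2,0) (2,2,2)
under PSO → (0,0,0) (0,0,2) (0,1,0) (0,1,2) (0,2,0) (0,2,2) (2,0,0) (2,0,2) (2,1,0) (2,1,2) (2,2,0) (2,2,2)
target (2,1,0) ∈ {PSO}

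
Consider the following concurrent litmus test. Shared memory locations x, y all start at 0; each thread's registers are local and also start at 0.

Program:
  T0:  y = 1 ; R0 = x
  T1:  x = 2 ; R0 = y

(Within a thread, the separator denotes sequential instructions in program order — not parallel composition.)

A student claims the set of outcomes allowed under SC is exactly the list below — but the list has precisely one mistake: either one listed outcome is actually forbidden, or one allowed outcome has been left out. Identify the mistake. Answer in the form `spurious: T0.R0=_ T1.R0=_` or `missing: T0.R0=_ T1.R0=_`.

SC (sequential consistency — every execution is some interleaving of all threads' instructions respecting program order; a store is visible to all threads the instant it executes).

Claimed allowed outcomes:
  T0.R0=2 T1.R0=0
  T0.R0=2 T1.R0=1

outcome vector order: (T0.R0,T1.R0)
under SC → 0/1 2/0 2/1
SC∖claimed = {0/1}

missing: T0.R0=0 T1.R0=1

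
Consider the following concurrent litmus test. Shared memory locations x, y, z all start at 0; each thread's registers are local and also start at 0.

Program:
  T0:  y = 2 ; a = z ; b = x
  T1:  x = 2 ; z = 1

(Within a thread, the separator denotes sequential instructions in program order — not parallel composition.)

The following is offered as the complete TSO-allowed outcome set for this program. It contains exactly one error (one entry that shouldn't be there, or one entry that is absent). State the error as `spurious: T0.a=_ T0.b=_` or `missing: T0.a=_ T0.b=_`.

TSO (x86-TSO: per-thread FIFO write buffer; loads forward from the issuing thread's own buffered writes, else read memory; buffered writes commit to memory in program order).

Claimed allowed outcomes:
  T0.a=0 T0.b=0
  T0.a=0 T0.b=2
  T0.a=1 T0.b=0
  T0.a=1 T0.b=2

outcome vector order: (T0.a,T0.b)
TSO: 3 outcomes — {00 02 12}
claimed∖TSO = {10}

spurious: T0.a=1 T0.b=0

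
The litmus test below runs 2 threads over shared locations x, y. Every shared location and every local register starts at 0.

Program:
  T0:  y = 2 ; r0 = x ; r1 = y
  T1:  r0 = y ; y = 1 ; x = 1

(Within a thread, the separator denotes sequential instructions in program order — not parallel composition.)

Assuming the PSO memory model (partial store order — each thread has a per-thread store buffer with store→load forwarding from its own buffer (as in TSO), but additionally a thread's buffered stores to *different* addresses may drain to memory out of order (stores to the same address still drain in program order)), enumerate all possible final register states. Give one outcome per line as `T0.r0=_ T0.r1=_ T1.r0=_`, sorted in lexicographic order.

outcome vector order: (T0.r0,T0.r1,T1.r0)
|PSO outcomes| = 8

T0.r0=0 T0.r1=1 T1.r0=0
T0.r0=0 T0.r1=1 T1.r0=2
T0.r0=0 T0.r1=2 T1.r0=0
T0.r0=0 T0.r1=2 T1.r0=2
T0.r0=1 T0.r1=1 T1.r0=0
T0.r0=1 T0.r1=1 T1.r0=2
T0.r0=1 T0.r1=2 T1.r0=0
T0.r0=1 T0.r1=2 T1.r0=2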